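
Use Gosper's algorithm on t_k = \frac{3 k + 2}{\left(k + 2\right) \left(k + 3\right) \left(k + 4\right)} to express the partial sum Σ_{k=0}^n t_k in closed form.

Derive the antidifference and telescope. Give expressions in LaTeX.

The ratio is (k + 2)*(3*k + 5)/((k + 5)*(3*k + 2)).
A = k + 2, B = k + 5, C = k + 2/3.
Solve (k + 2)·f(k+1) − (k + 4)·f(k) = k + 2/3.
From deg A=1, deg B=1, deg C=1: d=2.
Solve for f: f(k) = k*(2*k + 1)/9 (degree 2 ≤ 2).
R(k) = B(k−1)·f(k)/C(k) = k*(k + 4)*(2*k + 1)/(3*(3*k + 2)); s_k = R·t_k = k*(2*k + 1)/(3*(k + 2)*(k + 3)).
s_(k+1) − s_k = (3*k + 2)/(k**3 + 9*k**2 + 26*k + 24) = t_k.
Telescope: S(n) = s_(n+1) − s_(0) = (2*n**2 + 5*n + 3)/(3*(n**2 + 7*n + 12)) − (0) = (2*n**2 + 5*n + 3)/(3*(n**2 + 7*n + 12)).

S(n) = \frac{2 n^{2} + 5 n + 3}{3 \left(n^{2} + 7 n + 12\right)}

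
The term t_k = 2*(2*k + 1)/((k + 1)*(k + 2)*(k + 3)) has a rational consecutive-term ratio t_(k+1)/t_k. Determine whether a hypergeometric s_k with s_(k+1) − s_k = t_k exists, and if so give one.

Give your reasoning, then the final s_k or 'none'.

s_k = k*(3*k + 1)/(2*(k + 1)*(k + 2))

r(k) = (k + 1)*(2*k + 3)/((k + 4)*(2*k + 1)) after simplifying.
Normal form (A,B,C) = (k + 1, k + 4, k + 1/2).
Solve (k + 1)·f(k+1) − (k + 3)·f(k) = k + 1/2.
deg f ≤ 2 (via 1,1,1).
Coefficient equations give f(k) = k*(3*k + 1)/8.
Get s_k = R·t_k = k*(3*k + 1)/(2*(k + 1)*(k + 2)) with R(k) = B(k−1)f(k)/C(k) = k*(k + 3)*(3*k + 1)/(4*(2*k + 1)).
Check: Δs_k = 2*(2*k + 1)/(k**3 + 6*k**2 + 11*k + 6). ✓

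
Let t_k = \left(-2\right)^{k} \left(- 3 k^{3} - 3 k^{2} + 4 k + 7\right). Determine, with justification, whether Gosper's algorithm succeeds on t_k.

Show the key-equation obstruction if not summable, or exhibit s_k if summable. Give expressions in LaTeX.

Yes. s_k = \left(-2\right)^{k} \left(k^{3} - k^{2} - 2 k - 1\right).

r(k) = 2*(-3*k**3 - 12*k**2 - 11*k + 5)/(3*k**3 + 3*k**2 - 4*k - 7) after simplifying.
Factor: A=-2; B=1; C=k**3 + k**2 - 4*k/3 - 7/3.
f must satisfy (-2)·f(k+1) − (1)·f(k) = k**3 + k**2 - 4*k/3 - 7/3.
Degrees (0,0,3) ⇒ d ≤ 3.
Coefficient equations give f(k) = -(k**3 - k**2 - 2*k - 1)/3.
R(k) = B(k−1)·f(k)/C(k) = -(k**3 - k**2 - 2*k - 1)/(3*k**3 + 3*k**2 - 4*k - 7); s_k = R·t_k = (-2)**k*(k**3 - k**2 - 2*k - 1).
Check: Δs_k = (-2)**k*(-3*k**3 - 3*k**2 + 4*k + 7). ✓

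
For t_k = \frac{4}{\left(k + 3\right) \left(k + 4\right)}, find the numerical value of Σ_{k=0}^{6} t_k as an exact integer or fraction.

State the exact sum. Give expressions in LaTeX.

Step 1: r(k) = (k + 3)/(k + 5).
Normal form (A,B,C) = (k + 3, k + 5, 1).
Key eq: (k + 3)·f(k+1) = (k + 4)·f(k) + (1).
Degrees (1,1,0) ⇒ d ≤ 1.
A polynomial solution: f(k) = k/3.
Then R = B(k−1)f/C = k*(k + 4)/3, so s_k = R(k)·t_k = 4*k/(3*(k + 3)).
s_(k+1) − s_k = 4/(k**2 + 7*k + 12) = t_k.
Telescoping: Σ = s_(7) − s_(0) = 14/15 − (0) = 14/15.

Σ = 14/15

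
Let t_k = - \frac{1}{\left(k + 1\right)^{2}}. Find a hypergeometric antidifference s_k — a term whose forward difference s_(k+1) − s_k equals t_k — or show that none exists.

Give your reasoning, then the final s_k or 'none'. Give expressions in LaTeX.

none (Gosper's algorithm certifies no s_k)

t_(k+1)/t_k = (k + 1)**2/(k + 2)**2.
Take A(k)=k**2 + 2*k + 1, B(k)=k**2 + 4*k + 4, C(k)=1.
Key eq: (k**2 + 2*k + 1)·f(k+1) = (k**2 + 2*k + 1)·f(k) + (1).
From deg A=2, deg B=2, deg C=0: d=0.
f = c0 ⇒ A·f(k+1) − B(k−1)·f(k) − C = -1. The system {-1 = 0} is inconsistent; no antidifference.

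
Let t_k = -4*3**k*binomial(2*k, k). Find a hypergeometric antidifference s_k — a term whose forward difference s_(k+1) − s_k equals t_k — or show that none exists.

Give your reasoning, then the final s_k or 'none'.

Ratio r(k) = 6*(2*k + 1)/(k + 1).
Normal form (A,B,C) = (12*k + 6, k + 1, 1).
f must satisfy (12*k + 6)·f(k+1) − (k)·f(k) = 1.
From deg A=1, deg B=1, deg C=0: d=-1.
Negative degree bound (-1): no f exists, t_k not Gosper-summable.

not Gosper-summable; s_k does not exist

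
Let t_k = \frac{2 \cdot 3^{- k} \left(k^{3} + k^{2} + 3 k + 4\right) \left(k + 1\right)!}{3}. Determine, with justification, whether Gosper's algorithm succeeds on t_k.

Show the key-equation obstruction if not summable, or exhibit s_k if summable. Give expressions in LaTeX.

Yes. s_k = 2 \cdot 3^{- k} \left(k^{2} - 2\right) \left(k + 1\right)!.

The ratio is (k + 2)*(3*k + (k + 1)**3 + (k + 1)**2 + 7)/(3*(k**3 + k**2 + 3*k + 4)).
Take A(k)=k/3 + 2/3, B(k)=1, C(k)=k**3 + k**2 + 3*k + 4.
f must satisfy (k/3 + 2/3)·f(k+1) − (1)·f(k) = k**3 + k**2 + 3*k + 4.
d = 2 from the (1,0,3) case.
A polynomial solution: f(k) = 3*(k**2 - 2).
Then R = B(k−1)f/C = 3*(k**2 - 2)/(k**3 + k**2 + 3*k + 4), so s_k = R(k)·t_k = 2*(k**2 - 2)*factorial(k + 1)/3**k.
Δs = 2*(k**3 + k**2 + 3*k + 4)*factorial(k + 1)/(3*3**k), as required.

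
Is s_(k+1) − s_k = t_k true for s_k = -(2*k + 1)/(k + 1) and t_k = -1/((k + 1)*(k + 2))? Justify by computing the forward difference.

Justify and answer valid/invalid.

s_(k+1) = (-2*k - 3)/(k + 2)
s_(k+1) − s_k = -1/(k**2 + 3*k + 2)
(s_(k+1) − s_k) − t_k = 0

valid (s_(k+1) − s_k reduces to t_k)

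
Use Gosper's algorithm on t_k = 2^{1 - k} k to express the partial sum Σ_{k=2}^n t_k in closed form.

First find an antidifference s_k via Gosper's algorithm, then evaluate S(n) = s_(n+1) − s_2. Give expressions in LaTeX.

t_(k+1)/t_k = (k + 1)/(2*k).
A = 1/2, B = 1, C = k.
Solve (1/2)·f(k+1) − (1)·f(k) = k.
deg f ≤ 1 (via 0,0,1).
Solving with deg f ≤ 1: f(k) = -2*(k + 1).
Certificate R = B(k−1)f/C = -2*(k + 1)/k gives s_k = 2**(2 - k)*(-k - 1).
Check: Δs_k = 2**(1 - k)*k. ✓
Σ_(k=2)^n t_k = s_(n+1) − s_(2) = (2**(1 - n)*(-n - 2)) − (-3), i.e. (3*2**n - 2*n - 4)/2**n.

S(n) = 2^{- n} \left(3 \cdot 2^{n} - 2 n - 4\right)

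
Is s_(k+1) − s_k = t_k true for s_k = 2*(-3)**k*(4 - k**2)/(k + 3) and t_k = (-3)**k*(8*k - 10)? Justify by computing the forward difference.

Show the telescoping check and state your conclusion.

Invalid: residual (-3)**k*(-8*k**2 - 16*k + 34)/(k**2 + 7*k + 12) ≠ 0.

s_(k+1) = 2*(-3)**(k + 1)*(4 - (k + 1)**2)/(k + 4)
s_(k+1) − s_k = (-3)**k*(8*k**3 + 38*k**2 + 10*k - 86)/(k**2 + 7*k + 12)
(s_(k+1) − s_k) − t_k = (-3)**k*(-8*k**2 - 16*k + 34)/(k**2 + 7*k + 12)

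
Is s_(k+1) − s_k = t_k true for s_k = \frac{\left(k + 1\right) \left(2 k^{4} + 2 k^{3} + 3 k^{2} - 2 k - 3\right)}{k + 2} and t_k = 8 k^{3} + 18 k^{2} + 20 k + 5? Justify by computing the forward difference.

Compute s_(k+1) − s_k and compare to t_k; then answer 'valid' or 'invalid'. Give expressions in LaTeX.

s_(k+1) = (2*k**5 + 14*k**4 + 41*k**3 + 60*k**2 + 38*k + 4)/(k + 3)
s_(k+1) − s_k = (8*k**5 + 52*k**4 + 126*k**3 + 160*k**2 + 98*k + 17)/(k**2 + 5*k + 6)
(s_(k+1) − s_k) − t_k = (-6*k**4 - 32*k**3 - 53*k**2 - 47*k - 13)/(k**2 + 5*k + 6)

Invalid: residual \frac{- 6 k^{4} - 32 k^{3} - 53 k^{2} - 47 k - 13}{k^{2} + 5 k + 6} ≠ 0.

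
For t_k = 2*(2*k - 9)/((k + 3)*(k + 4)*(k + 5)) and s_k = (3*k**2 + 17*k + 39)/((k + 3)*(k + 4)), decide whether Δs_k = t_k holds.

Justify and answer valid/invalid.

s_(k+1) = (17*k + 3*(k + 1)**2 + 56)/((k + 4)*(k + 5))
s_(k+1) − s_k = 2*(2*k - 9)/(k**3 + 12*k**2 + 47*k + 60)
(s_(k+1) − s_k) − t_k = 0

Valid — Δs_k = t_k.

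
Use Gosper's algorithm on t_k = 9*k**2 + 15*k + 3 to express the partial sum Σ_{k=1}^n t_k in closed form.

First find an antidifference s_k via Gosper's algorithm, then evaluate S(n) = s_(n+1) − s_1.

Compute t_(k+1)/t_k: get (3*k**2 + 11*k + 9)/(3*k**2 + 5*k + 1).
Normal form (A,B,C) = (1, 1, k**2 + 5*k/3 + 1/3).
Set up (1)·f(k+1) − (1)·f(k) − (k**2 + 5*k/3 + 1/3) = 0.
Bound: deg f ≤ 3.
Solving with deg f ≤ 3: f(k) = k*(k**2 + k - 1)/3.
So s_k = (B(k−1)f/C)·t_k = (k*(k**2 + k - 1)/(3*k**2 + 5*k + 1))·t_k = 3*k*(k**2 + k - 1).
Verify: 9*k**2 + 15*k + 3 matches t_k.
Telescope: S(n) = s_(n+1) − s_(1) = 3*n**3 + 12*n**2 + 12*n + 3 − (3) = 3*n*(n**2 + 4*n + 4).

S(n) = 3*n*(n**2 + 4*n + 4)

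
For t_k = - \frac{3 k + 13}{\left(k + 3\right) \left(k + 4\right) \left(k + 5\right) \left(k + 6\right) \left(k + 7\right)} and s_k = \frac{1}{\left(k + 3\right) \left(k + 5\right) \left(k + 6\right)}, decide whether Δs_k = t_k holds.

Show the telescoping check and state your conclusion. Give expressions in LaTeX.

s_(k+1) = 1/((k + 4)*(k + 6)*(k + 7))
s_(k+1) − s_k = ((k + 3)*(k + 5) - (k + 4)*(k + 7))/((k + 3)*(k + 4)*(k + 5)*(k + 6)*(k + 7))
(s_(k+1) − s_k) − t_k = 0

Valid: the claim telescopes to t_k.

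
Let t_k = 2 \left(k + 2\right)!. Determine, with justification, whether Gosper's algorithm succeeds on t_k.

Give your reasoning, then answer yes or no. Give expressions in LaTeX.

r(k) = k + 3 after simplifying.
Normal form (A,B,C) = (k + 3, 1, 1).
Set up (k + 3)·f(k+1) − (1)·f(k) − (1) = 0.
Bound: deg f ≤ -1.
deg f ≤ -1 is impossible — no certificate.

No. Not Gosper-summable.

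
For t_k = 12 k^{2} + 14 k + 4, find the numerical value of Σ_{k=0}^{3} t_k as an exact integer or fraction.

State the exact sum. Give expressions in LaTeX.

Σ = 268

r(k) = (6*k**2 + 19*k + 15)/(6*k**2 + 7*k + 2) after simplifying.
Normal form (A,B,C) = (1, 1, k**2 + 7*k/6 + 1/3).
Set up (1)·f(k+1) − (1)·f(k) − (k**2 + 7*k/6 + 1/3) = 0.
d = 3 from the (0,0,2) case.
Coefficient equations give f(k) = k*(4*k**2 + k - 1)/12.
R(k) = B(k−1)·f(k)/C(k) = k*(4*k**2 + k - 1)/(2*(2*k + 1)*(3*k + 2)); s_k = R·t_k = k*(4*k**2 + k - 1).
s_(k+1) − s_k = 12*k**2 + 14*k + 4 = t_k.
Telescoping: Σ = s_(4) − s_(0) = 268 − (0) = 268.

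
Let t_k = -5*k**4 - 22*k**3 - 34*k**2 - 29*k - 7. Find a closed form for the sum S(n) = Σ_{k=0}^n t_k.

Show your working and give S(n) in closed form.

S(n) = -n**5 - 8*n**4 - 24*n**3 - 37*n**2 - 27*n - 7

Step 1: r(k) = (5*k**4 + 42*k**3 + 130*k**2 + 183*k + 97)/(5*k**4 + 22*k**3 + 34*k**2 + 29*k + 7).
A = 1, B = 1, C = k**4 + 22*k**3/5 + 34*k**2/5 + 29*k/5 + 7/5.
Need (1)·f(k+1) − (1)·f(k) = k**4 + 22*k**3/5 + 34*k**2/5 + 29*k/5 + 7/5.
From deg A=0, deg B=0, deg C=4: d=5.
Coefficient equations give f(k) = k*(k**4 + 3*k**3 + 2*k**2 + 3*k - 2)/5.
Then R = B(k−1)f/C = k*(k**4 + 3*k**3 + 2*k**2 + 3*k - 2)/(5*k**4 + 22*k**3 + 34*k**2 + 29*k + 7), so s_k = R(k)·t_k = k*(-k**4 - 3*k**3 - 2*k**2 - 3*k + 2).
s_(k+1) − s_k = -5*k**4 - 22*k**3 - 34*k**2 - 29*k - 7 = t_k.
Telescope: S(n) = s_(n+1) − s_(0) = -n**5 - 8*n**4 - 24*n**3 - 37*n**2 - 27*n - 7 − (0) = -n**5 - 8*n**4 - 24*n**3 - 37*n**2 - 27*n - 7.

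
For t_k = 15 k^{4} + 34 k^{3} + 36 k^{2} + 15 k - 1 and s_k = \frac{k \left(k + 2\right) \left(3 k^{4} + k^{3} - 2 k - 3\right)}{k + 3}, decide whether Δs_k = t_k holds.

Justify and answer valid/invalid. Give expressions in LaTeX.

s_(k+1) = -(k + 1)*(k + 3)*(2*k - 3*(k + 1)**4 - (k + 1)**3 + 5)/(k + 4)
s_(k+1) − s_k = (15*k**6 + 127*k**5 + 376*k**4 + 537*k**3 + 411*k**2 + 126*k - 9)/(k**2 + 7*k + 12)
(s_(k+1) − s_k) − t_k = (-12*k**5 - 78*k**4 - 138*k**3 - 125*k**2 - 47*k + 3)/(k**2 + 7*k + 12)

Invalid: residual \frac{- 12 k^{5} - 78 k^{4} - 138 k^{3} - 125 k^{2} - 47 k + 3}{k^{2} + 7 k + 12} ≠ 0.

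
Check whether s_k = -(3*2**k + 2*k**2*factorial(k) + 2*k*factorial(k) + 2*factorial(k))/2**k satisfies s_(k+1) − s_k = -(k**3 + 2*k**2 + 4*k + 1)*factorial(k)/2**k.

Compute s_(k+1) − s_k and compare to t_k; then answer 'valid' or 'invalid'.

s_(k+1) = -(3*2**k + k**3*factorial(k) + 4*k**2*factorial(k) + 6*k*factorial(k) + 3*factorial(k))/2**k
s_(k+1) − s_k = -(k**3 + 2*k**2 + 4*k + 1)*factorial(k)/2**k
(s_(k+1) − s_k) − t_k = 0

valid; difference matches t_k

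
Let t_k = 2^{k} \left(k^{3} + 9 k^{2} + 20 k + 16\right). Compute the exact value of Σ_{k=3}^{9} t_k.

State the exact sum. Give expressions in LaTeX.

t_(k+1)/t_k = 2*(k**3 + 12*k**2 + 41*k + 46)/(k**3 + 9*k**2 + 20*k + 16).
Take A(k)=2, B(k)=1, C(k)=k**3 + 9*k**2 + 20*k + 16.
f must satisfy (2)·f(k+1) − (1)·f(k) = k**3 + 9*k**2 + 20*k + 16.
Bound: deg f ≤ 3.
Match coefficients ⇒ f(k) = k**3 + 3*k**2 + 2*k + 4.
Get s_k = R·t_k = 2**k*(k**3 + 3*k**2 + 2*k + 4) with R(k) = B(k−1)f(k)/C(k) = (k**3 + 3*k**2 + 2*k + 4)/(k**3 + 9*k**2 + 20*k + 16).
Check: Δs_k = 2**k*(k**3 + 9*k**2 + 20*k + 16). ✓
Evaluate s at k=10 and k=3: 1355776 and 512; difference 1355264.

Σ = 1355264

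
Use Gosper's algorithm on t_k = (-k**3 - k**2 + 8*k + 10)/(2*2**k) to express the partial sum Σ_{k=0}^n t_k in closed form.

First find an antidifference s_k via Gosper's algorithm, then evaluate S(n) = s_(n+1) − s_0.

r(k) = (k**3 + 4*k**2 - 3*k - 16)/(2*(k**3 + k**2 - 8*k - 10)) after simplifying.
Factor: A=1/2; B=1; C=k**3 + k**2 - 8*k - 10.
Set up (1/2)·f(k+1) − (1)·f(k) − (k**3 + k**2 - 8*k - 10) = 0.
From deg A=0, deg B=0, deg C=3: d=3.
Solve for f: f(k) = -2*(k + 2)*(k**2 + 2*k - 1) (degree 3 ≤ 3).
Then R = B(k−1)f/C = -2*(k + 2)*(k**2 + 2*k - 1)/(k**3 + k**2 - 8*k - 10), so s_k = R(k)·t_k = (k**3 + 4*k**2 + 3*k - 2)/2**k.
s_(k+1) − s_k = (-k**3 - k**2 + 8*k + 10)/(2*2**k) = t_k.
Evaluate: s_(n+1) = 2**(-n - 1)*(n**3 + 7*n**2 + 14*n + 6); subtract s_(0) = -2 ⇒ S(n) = 2**(-n - 1)*(2**(n + 2) + n**3 + 7*n**2 + 14*n + 6).

S(n) = 2**(-n - 1)*(2**(n + 2) + n**3 + 7*n**2 + 14*n + 6)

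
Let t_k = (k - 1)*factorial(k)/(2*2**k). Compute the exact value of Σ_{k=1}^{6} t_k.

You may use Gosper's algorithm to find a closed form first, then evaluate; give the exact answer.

t_(k+1)/t_k = k*(k + 1)/(2*(k - 1)).
So A=k/2 + 1/2 and B=1, with C=k - 1.
f must satisfy (k/2 + 1/2)·f(k+1) − (1)·f(k) = k - 1.
Bound: deg f ≤ 0.
Solve for f: f(k) = 2 (degree 0 ≤ 0).
Get s_k = R·t_k = factorial(k)/2**k with R(k) = B(k−1)f(k)/C(k) = 2/(k - 1).
Δs = (k - 1)*factorial(k)/(2*2**k), as required.
Telescoping: Σ = s_(7) − s_(1) = 315/8 − (1/2) = 311/8.

Σ = 311/8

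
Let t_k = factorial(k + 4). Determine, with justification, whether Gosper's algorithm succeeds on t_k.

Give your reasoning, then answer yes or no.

The ratio is k + 5.
Normal form (A,B,C) = (k + 5, 1, 1).
Need (k + 5)·f(k+1) − (1)·f(k) = 1.
Bound: deg f ≤ -1.
Negative degree bound (-1): no f exists, t_k not Gosper-summable.

No; the degree bound rules out any f.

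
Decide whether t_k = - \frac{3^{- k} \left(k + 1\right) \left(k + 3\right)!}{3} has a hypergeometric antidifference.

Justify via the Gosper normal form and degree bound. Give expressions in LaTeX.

r(k) = (k + 2)*(k + 4)/(3*(k + 1)) after simplifying.
So A=k/3 + 4/3 and B=1, with C=k + 1.
f must satisfy (k/3 + 4/3)·f(k+1) − (1)·f(k) = k + 1.
Bound: deg f ≤ 0.
Solving with deg f ≤ 0: f(k) = 3.
So s_k = (B(k−1)f/C)·t_k = (3/(k + 1))·t_k = -factorial(k + 3)/3**k.
Verify: -(k + 1)*factorial(k + 3)/(3*3**k) matches t_k.

Yes. s_k = - 3^{- k} \left(k + 3\right)!.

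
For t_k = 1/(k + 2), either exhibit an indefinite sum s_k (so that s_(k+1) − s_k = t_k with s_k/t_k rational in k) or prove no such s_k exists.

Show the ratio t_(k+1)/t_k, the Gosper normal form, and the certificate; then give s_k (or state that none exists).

The ratio is (k + 2)/(k + 3).
A = k + 2, B = k + 3, C = 1.
Key eq: (k + 2)·f(k+1) = (k + 2)·f(k) + (1).
From deg A=1, deg B=1, deg C=0: d=0.
Put f(k) = c0: A·f(k+1) − B(k−1)·f(k) − C = -1; need -1 = 0 — inconsistent ⇒ no f, not summable.

none (Gosper's algorithm certifies no s_k)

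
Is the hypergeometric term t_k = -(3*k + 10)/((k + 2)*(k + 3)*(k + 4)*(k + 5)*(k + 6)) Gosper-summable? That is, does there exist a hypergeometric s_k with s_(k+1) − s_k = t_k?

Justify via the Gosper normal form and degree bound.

Compute t_(k+1)/t_k: get (k + 2)*(3*k + 13)/((k + 7)*(3*k + 10)).
Normal form (A,B,C) = (k + 2, k + 7, k + 10/3).
f must satisfy (k + 2)·f(k+1) − (k + 6)·f(k) = k + 10/3.
deg f ≤ 4 (via 1,1,1).
Solving with deg f ≤ 4: f(k) = k*(k + 3)*(k**2 + 11*k + 38)/120.
Certificate R = B(k−1)f/C = k*(k + 3)*(k + 6)*(k**2 + 11*k + 38)/(40*(3*k + 10)) gives s_k = k*(-k**2 - 11*k - 38)/(40*(k**3 + 11*k**2 + 38*k + 40)).
s_(k+1) − s_k = (-3*k - 10)/(k**5 + 20*k**4 + 155*k**3 + 580*k**2 + 1044*k + 720) = t_k.

Yes. s_k = k*(-k**2 - 11*k - 38)/(40*(k**3 + 11*k**2 + 38*k + 40)).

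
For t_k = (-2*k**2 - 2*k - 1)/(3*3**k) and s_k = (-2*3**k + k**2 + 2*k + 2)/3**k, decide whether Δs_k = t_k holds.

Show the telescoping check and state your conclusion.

valid; difference matches t_k

s_(k+1) = (-6*3**k + k**2 + 4*k + 5)/(3*3**k)
s_(k+1) − s_k = (-2*k**2 - 2*k - 1)/(3*3**k)
(s_(k+1) − s_k) − t_k = 0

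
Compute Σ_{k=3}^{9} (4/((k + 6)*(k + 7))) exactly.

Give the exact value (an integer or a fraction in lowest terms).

Step 1: r(k) = (k + 6)/(k + 8).
A = k + 6, B = k + 8, C = 1.
Solve (k + 6)·f(k+1) − (k + 7)·f(k) = 1.
From deg A=1, deg B=1, deg C=0: d=1.
Solving with deg f ≤ 1: f(k) = k/6.
Get s_k = R·t_k = 2*k/(3*(k + 6)) with R(k) = B(k−1)f(k)/C(k) = k*(k + 7)/6.
Verify: 4/(k**2 + 13*k + 42) matches t_k.
Sum = s_(10) − s_(3); s_(10) = 5/12, s_(3) = 2/9 ⇒ 7/36.

Σ = 7/36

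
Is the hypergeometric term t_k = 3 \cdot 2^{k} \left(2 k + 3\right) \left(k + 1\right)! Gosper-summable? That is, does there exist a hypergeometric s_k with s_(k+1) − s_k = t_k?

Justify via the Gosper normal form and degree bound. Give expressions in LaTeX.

r(k) = 2*(k + 2)*(2*k + 5)/(2*k + 3) after simplifying.
A = 2*k + 4, B = 1, C = k + 3/2.
Solve (2*k + 4)·f(k+1) − (1)·f(k) = k + 3/2.
From deg A=1, deg B=0, deg C=1: d=0.
Solving with deg f ≤ 0: f(k) = 1/2.
Then R = B(k−1)f/C = 1/(2*k + 3), so s_k = R(k)·t_k = 3*2**k*factorial(k + 1).
Verify: 3*2**k*(2*k + 3)*factorial(k + 1) matches t_k.

Yes. s_k = 3 \cdot 2^{k} \left(k + 1\right)!.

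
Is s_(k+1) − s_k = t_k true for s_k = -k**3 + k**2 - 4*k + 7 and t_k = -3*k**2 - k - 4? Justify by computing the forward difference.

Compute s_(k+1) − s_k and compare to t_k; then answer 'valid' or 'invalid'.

s_(k+1) = -k**3 - 2*k**2 - 5*k + 3
s_(k+1) − s_k = -3*k**2 - k - 4
(s_(k+1) − s_k) − t_k = 0

Valid: the claim telescopes to t_k.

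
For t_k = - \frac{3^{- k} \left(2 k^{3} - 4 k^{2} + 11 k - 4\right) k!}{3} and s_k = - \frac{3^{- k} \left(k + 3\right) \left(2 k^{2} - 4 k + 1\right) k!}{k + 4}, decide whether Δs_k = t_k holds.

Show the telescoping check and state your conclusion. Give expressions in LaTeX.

s_(k+1) = -(k + 4)*(2*k**2 - 1)*factorial(k + 1)/(3*3**k*(k + 5))
s_(k+1) − s_k = -(2*k**5 + 12*k**4 + 11*k**3 + 26*k**2 + 132*k - 61)*factorial(k)/(3*3**k*(k + 4)*(k + 5))
(s_(k+1) − s_k) − t_k = (2*k**4 + 4*k**3 - 11*k**2 + 52*k - 19)*factorial(k)/(3*3**k*(k + 4)*(k + 5))

Invalid: residual \frac{3^{- k} \left(2 k^{4} + 4 k^{3} - 11 k^{2} + 52 k - 19\right) k!}{3 \left(k + 4\right) \left(k + 5\right)} ≠ 0.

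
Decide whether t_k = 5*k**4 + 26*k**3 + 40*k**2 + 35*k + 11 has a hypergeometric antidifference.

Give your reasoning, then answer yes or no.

Ratio r(k) = (5*k**4 + 46*k**3 + 148*k**2 + 213*k + 117)/(5*k**4 + 26*k**3 + 40*k**2 + 35*k + 11).
Normal form (A,B,C) = (1, 1, k**4 + 26*k**3/5 + 8*k**2 + 7*k + 11/5).
Set up (1)·f(k+1) − (1)·f(k) − (k**4 + 26*k**3/5 + 8*k**2 + 7*k + 11/5) = 0.
Bound: deg f ≤ 5.
Solve for f: f(k) = k**2*(k**3 + 4*k**2 + 2*k + 4)/5 (degree 5 ≤ 5).
Then R = B(k−1)f/C = k**2*(k**3 + 4*k**2 + 2*k + 4)/(5*k**4 + 26*k**3 + 40*k**2 + 35*k + 11), so s_k = R(k)·t_k = k**2*(k**3 + 4*k**2 + 2*k + 4).
s_(k+1) − s_k = 5*k**4 + 26*k**3 + 40*k**2 + 35*k + 11 = t_k.

Yes. s_k = k**2*(k**3 + 4*k**2 + 2*k + 4).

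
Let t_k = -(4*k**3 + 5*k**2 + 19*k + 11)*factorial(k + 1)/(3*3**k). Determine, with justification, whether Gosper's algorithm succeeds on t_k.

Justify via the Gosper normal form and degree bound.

Compute t_(k+1)/t_k: get (4*k**4 + 25*k**3 + 75*k**2 + 121*k + 78)/(3*(4*k**3 + 5*k**2 + 19*k + 11)).
Gosper form: A/B · C(k+1)/C(k) with A=k/3 + 2/3, B=1, C=k**3 + 5*k**2/4 + 19*k/4 + 11/4.
Set up (k/3 + 2/3)·f(k+1) − (1)·f(k) − (k**3 + 5*k**2/4 + 19*k/4 + 11/4) = 0.
Degrees (1,0,3) ⇒ d ≤ 2.
A polynomial solution: f(k) = 3*(4*k**2 + k - 1)/4.
R(k) = B(k−1)·f(k)/C(k) = 3*(4*k**2 + k - 1)/(4*k**3 + 5*k**2 + 19*k + 11); s_k = R·t_k = -(4*k**2 + k - 1)*factorial(k + 1)/3**k.
Check: Δs_k = -(4*k**3 + 5*k**2 + 19*k + 11)*factorial(k + 1)/(3*3**k). ✓

Yes. s_k = -(4*k**2 + k - 1)*factorial(k + 1)/3**k.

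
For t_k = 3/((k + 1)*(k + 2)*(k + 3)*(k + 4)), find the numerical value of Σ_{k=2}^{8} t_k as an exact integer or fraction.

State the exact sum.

Σ = 7/440

t_(k+1)/t_k = (k + 1)/(k + 5).
So A=k + 1 and B=k + 5, with C=1.
Solve (k + 1)·f(k+1) − (k + 4)·f(k) = 1.
Bound: deg f ≤ 3.
A polynomial solution: f(k) = k*(k**2 + 6*k + 11)/18.
Certificate R = B(k−1)f/C = k*(k + 4)*(k**2 + 6*k + 11)/18 gives s_k = k*(k**2 + 6*k + 11)/(6*(k + 1)*(k + 2)*(k + 3)).
s_(k+1) − s_k = 3/(k**4 + 10*k**3 + 35*k**2 + 50*k + 24) = t_k.
Evaluate s at k=9 and k=2: 73/440 and 3/20; difference 7/440.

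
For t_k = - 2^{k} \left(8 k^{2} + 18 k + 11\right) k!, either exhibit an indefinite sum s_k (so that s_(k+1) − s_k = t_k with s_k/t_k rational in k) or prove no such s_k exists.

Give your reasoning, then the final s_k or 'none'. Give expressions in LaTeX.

s_k = - 2^{k} \left(4 k + 3\right) k!

The ratio is 2*(8*k**3 + 42*k**2 + 71*k + 37)/(8*k**2 + 18*k + 11).
So A=2*k + 2 and B=1, with C=k**2 + 9*k/4 + 11/8.
Set up (2*k + 2)·f(k+1) − (1)·f(k) − (k**2 + 9*k/4 + 11/8) = 0.
d = 1 from the (1,0,2) case.
A polynomial solution: f(k) = (4*k + 3)/8.
Then R = B(k−1)f/C = (4*k + 3)/(8*k**2 + 18*k + 11), so s_k = R(k)·t_k = -2**k*(4*k + 3)*factorial(k).
Verify: -2**k*(8*k**2 + 18*k + 11)*factorial(k) matches t_k.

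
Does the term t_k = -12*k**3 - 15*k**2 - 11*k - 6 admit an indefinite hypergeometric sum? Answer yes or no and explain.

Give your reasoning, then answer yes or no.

Yes. s_k = k*(-3*k**3 + k**2 - k - 3).

Step 1: r(k) = (12*k**3 + 51*k**2 + 77*k + 44)/(12*k**3 + 15*k**2 + 11*k + 6).
Normal form (A,B,C) = (1, 1, k**3 + 5*k**2/4 + 11*k/12 + 1/2).
Key eq: (1)·f(k+1) = (1)·f(k) + (k**3 + 5*k**2/4 + 11*k/12 + 1/2).
Degrees (0,0,3) ⇒ d ≤ 4.
Match coefficients ⇒ f(k) = k*(3*k**3 - k**2 + k + 3)/12.
R(k) = B(k−1)·f(k)/C(k) = k*(3*k**3 - k**2 + k + 3)/(12*k**3 + 15*k**2 + 11*k + 6); s_k = R·t_k = k*(-3*k**3 + k**2 - k - 3).
Δs = -12*k**3 - 15*k**2 - 11*k - 6, as required.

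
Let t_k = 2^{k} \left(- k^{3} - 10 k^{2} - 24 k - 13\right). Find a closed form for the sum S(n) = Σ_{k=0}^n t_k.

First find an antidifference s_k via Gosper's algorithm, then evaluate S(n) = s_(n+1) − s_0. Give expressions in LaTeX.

The ratio is 2*(k**3 + 13*k**2 + 47*k + 48)/(k**3 + 10*k**2 + 24*k + 13).
So A=2 and B=1, with C=k**3 + 10*k**2 + 24*k + 13.
f must satisfy (2)·f(k+1) − (1)·f(k) = k**3 + 10*k**2 + 24*k + 13.
d = 3 from the (0,0,3) case.
Solving with deg f ≤ 3: f(k) = (k + 1)*(k**2 + 3*k - 1).
Then R = B(k−1)f/C = (k + 1)*(k**2 + 3*k - 1)/(k**3 + 10*k**2 + 24*k + 13), so s_k = R(k)·t_k = 2**k*(-k**3 - 4*k**2 - 2*k + 1).
Check: Δs_k = 2**k*(-k**3 - 10*k**2 - 24*k - 13). ✓
Σ_(k=0)^n t_k = s_(n+1) − s_(0) = (2**(n + 1)*(-n**3 - 7*n**2 - 13*n - 6)) − (1), i.e. -2*2**n*n**3 - 14*2**n*n**2 - 26*2**n*n - 12*2**n - 1.

S(n) = - 2 \cdot 2^{n} n^{3} - 14 \cdot 2^{n} n^{2} - 26 \cdot 2^{n} n - 12 \cdot 2^{n} - 1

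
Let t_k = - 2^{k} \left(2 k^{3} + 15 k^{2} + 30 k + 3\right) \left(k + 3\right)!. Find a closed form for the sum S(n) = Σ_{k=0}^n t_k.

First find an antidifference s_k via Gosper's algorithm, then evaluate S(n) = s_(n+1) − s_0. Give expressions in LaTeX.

S(n) = - 2 \cdot 2^{n} n^{2} \left(n + 4\right)! - 8 \cdot 2^{n} n \left(n + 4\right)! - 18

Step 1: r(k) = 2*(2*k**4 + 29*k**3 + 150*k**2 + 314*k + 200)/(2*k**3 + 15*k**2 + 30*k + 3).
A = 2*k + 8, B = 1, C = k**3 + 15*k**2/2 + 15*k + 3/2.
Key eq: (2*k + 8)·f(k+1) = (1)·f(k) + (k**3 + 15*k**2/2 + 15*k + 3/2).
From deg A=1, deg B=0, deg C=3: d=2.
Solve for f: f(k) = (k - 1)*(k + 3)/2 (degree 2 ≤ 2).
Get s_k = R·t_k = -2**k*(k - 1)*(k + 3)*factorial(k + 3) with R(k) = B(k−1)f(k)/C(k) = (k - 1)*(k + 3)/(2*k**3 + 15*k**2 + 30*k + 3).
Verify: -2**k*(2*k**3 + 15*k**2 + 30*k + 3)*factorial(k + 3) matches t_k.
Evaluate: s_(n+1) = -2**(n + 1)*n*(n + 4)*factorial(n + 4); subtract s_(0) = 18 ⇒ S(n) = -2*2**n*n**2*factorial(n + 4) - 8*2**n*n*factorial(n + 4) - 18.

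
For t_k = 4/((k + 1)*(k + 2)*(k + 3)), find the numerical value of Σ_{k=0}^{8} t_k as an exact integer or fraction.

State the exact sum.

Σ = 54/55

Ratio r(k) = (k + 1)/(k + 4).
So A=k + 1 and B=k + 4, with C=1.
Need (k + 1)·f(k+1) − (k + 3)·f(k) = 1.
deg f ≤ 2 (via 1,1,0).
Coefficient equations give f(k) = k*(k + 3)/4.
So s_k = (B(k−1)f/C)·t_k = (k*(k + 3)**2/4)·t_k = k*(k + 3)/((k + 1)*(k + 2)).
Verify: 4/(k**3 + 6*k**2 + 11*k + 6) matches t_k.
Telescoping: Σ = s_(9) − s_(0) = 54/55 − (0) = 54/55.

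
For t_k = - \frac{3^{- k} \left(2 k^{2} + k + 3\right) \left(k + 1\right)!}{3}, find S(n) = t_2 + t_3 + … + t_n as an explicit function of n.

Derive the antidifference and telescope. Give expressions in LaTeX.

t_(k+1)/t_k = (k + 2)*(k + 2*(k + 1)**2 + 4)/(3*(2*k**2 + k + 3)).
So A=k/3 + 2/3 and B=1, with C=k**2 + k/2 + 3/2.
f must satisfy (k/3 + 2/3)·f(k+1) − (1)·f(k) = k**2 + k/2 + 3/2.
From deg A=1, deg B=0, deg C=2: d=1.
A polynomial solution: f(k) = 3*(2*k + 1)/2.
Certificate R = B(k−1)f/C = 3*(2*k + 1)/(2*k**2 + k + 3) gives s_k = -(2*k + 1)*factorial(k + 1)/3**k.
Check: Δs_k = -(2*k**2 + k + 3)*factorial(k + 1)/(3*3**k). ✓
Telescope: S(n) = s_(n+1) − s_(2) = -3**(-n - 1)*(2*n + 3)*factorial(n + 2) − (-10/3) = 3**(-n - 1)*(10*3**n - 2*n**3*factorial(n) - 9*n**2*factorial(n) - 13*n*factorial(n) - 6*factorial(n)).

S(n) = 3^{- n - 1} \left(10 \cdot 3^{n} - 2 n^{3} n! - 9 n^{2} n! - 13 n n! - 6 n!\right)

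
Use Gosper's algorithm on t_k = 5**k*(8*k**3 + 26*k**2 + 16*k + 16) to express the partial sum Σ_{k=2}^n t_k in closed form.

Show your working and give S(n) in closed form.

S(n) = 10*5**n*n**3 + 25*5**n*n**2 + 15*5**n*n + 20*5**n - 350

r(k) = 5*(4*k**3 + 25*k**2 + 46*k + 33)/(4*k**3 + 13*k**2 + 8*k + 8) after simplifying.
Take A(k)=5, B(k)=1, C(k)=k**3 + 13*k**2/4 + 2*k + 2.
Set up (5)·f(k+1) − (1)·f(k) − (k**3 + 13*k**2/4 + 2*k + 2) = 0.
From deg A=0, deg B=0, deg C=3: d=3.
Solving with deg f ≤ 3: f(k) = (2*k**3 - k**2 - k + 4)/8.
Get s_k = R·t_k = 5**k*(2*k**3 - k**2 - k + 4) with R(k) = B(k−1)f(k)/C(k) = (2*k**3 - k**2 - k + 4)/(2*(4*k**3 + 13*k**2 + 8*k + 8)).
Verify: 5**k*(8*k**3 + 26*k**2 + 16*k + 16) matches t_k.
Σ_(k=2)^n t_k = s_(n+1) − s_(2) = (5**(n + 1)*(2*n**3 + 5*n**2 + 3*n + 4)) − (350), i.e. 10*5**n*n**3 + 25*5**n*n**2 + 15*5**n*n + 20*5**n - 350.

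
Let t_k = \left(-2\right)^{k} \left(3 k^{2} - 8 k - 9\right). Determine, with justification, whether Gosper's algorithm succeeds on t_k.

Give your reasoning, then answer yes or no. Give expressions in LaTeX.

Yes. s_k = \left(-2\right)^{k} \left(- k^{2} + 4 k + 1\right).

Compute t_(k+1)/t_k: get 2*(-3*k**2 + 2*k + 14)/(3*k**2 - 8*k - 9).
Take A(k)=-2, B(k)=1, C(k)=k**2 - 8*k/3 - 3.
Solve (-2)·f(k+1) − (1)·f(k) = k**2 - 8*k/3 - 3.
Degrees (0,0,2) ⇒ d ≤ 2.
Solve for f: f(k) = -(k**2 - 4*k - 1)/3 (degree 2 ≤ 2).
Get s_k = R·t_k = (-2)**k*(-k**2 + 4*k + 1) with R(k) = B(k−1)f(k)/C(k) = -(k**2 - 4*k - 1)/(3*k**2 - 8*k - 9).
Check: Δs_k = (-2)**k*(3*k**2 - 8*k - 9). ✓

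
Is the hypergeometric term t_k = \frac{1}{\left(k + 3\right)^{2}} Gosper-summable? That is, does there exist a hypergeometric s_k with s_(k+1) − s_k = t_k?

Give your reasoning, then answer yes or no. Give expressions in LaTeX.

No — t_k has no hypergeometric antidifference.

t_(k+1)/t_k = (k + 3)**2/(k + 4)**2.
So A=k**2 + 6*k + 9 and B=k**2 + 8*k + 16, with C=1.
Key eq: (k**2 + 6*k + 9)·f(k+1) = (k**2 + 6*k + 9)·f(k) + (1).
From deg A=2, deg B=2, deg C=0: d=0.
Generic f = c0 gives residual -1; -1 = 0 cannot hold, so t_k is not Gosper-summable.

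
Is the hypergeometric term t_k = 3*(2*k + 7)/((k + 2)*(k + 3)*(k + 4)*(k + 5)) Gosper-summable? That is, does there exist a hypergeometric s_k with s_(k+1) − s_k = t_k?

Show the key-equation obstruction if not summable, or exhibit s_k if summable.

Yes. s_k = 3*k*(k + 6)/(8*(k**2 + 6*k + 8)).

t_(k+1)/t_k = (k + 2)*(2*k + 9)/((k + 6)*(2*k + 7)).
A = k + 2, B = k + 6, C = k + 7/2.
Need (k + 2)·f(k+1) − (k + 5)·f(k) = k + 7/2.
deg f ≤ 3 (via 1,1,1).
Solving with deg f ≤ 3: f(k) = k*(k + 3)*(k + 6)/16.
Get s_k = R·t_k = 3*k*(k + 6)/(8*(k**2 + 6*k + 8)) with R(k) = B(k−1)f(k)/C(k) = k*(k + 3)*(k + 5)*(k + 6)/(8*(2*k + 7)).
Verify: 3*(2*k + 7)/(k**4 + 14*k**3 + 71*k**2 + 154*k + 120) matches t_k.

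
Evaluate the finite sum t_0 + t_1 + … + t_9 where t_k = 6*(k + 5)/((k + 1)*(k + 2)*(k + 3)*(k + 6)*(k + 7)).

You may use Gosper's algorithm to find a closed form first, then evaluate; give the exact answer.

Σ = 175/1056

The ratio is (k + 1)*(k + 6)**2/((k + 4)*(k + 5)*(k + 8)).
Normal form (A,B,C) = (k + 1, k + 8, k**3 + 14*k**2 + 65*k + 100).
Key eq: (k + 1)·f(k+1) = (k + 7)·f(k) + (k**3 + 14*k**2 + 65*k + 100).
d = 6 from the (1,1,3) case.
Coefficient equations give f(k) = k*(k + 3)*(k + 4)**2*(k + 5)**2/36.
R(k) = B(k−1)·f(k)/C(k) = k*(k + 3)*(k + 4)*(k + 7)/36; s_k = R·t_k = k*(k**2 + 9*k + 20)/(6*(k**3 + 9*k**2 + 20*k + 12)).
Δs = 6*(k + 5)/(k**5 + 19*k**4 + 131*k**3 + 401*k**2 + 540*k + 252), as required.
Telescoping: Σ = s_(10) − s_(0) = 175/1056 − (0) = 175/1056.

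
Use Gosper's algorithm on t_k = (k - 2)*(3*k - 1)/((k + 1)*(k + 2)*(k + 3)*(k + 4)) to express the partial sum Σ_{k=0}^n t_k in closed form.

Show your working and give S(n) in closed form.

S(n) = (n**3 + 5*n + 6)/(3*(n**3 + 9*n**2 + 26*n + 24))

r(k) = (k - 1)*(k + 1)*(3*k + 2)/((k - 2)*(k + 5)*(3*k - 1)) after simplifying.
Take A(k)=k + 1, B(k)=k + 5, C(k)=k**2 - 7*k/3 + 2/3.
Set up (k + 1)·f(k+1) − (k + 4)·f(k) − (k**2 - 7*k/3 + 2/3) = 0.
From deg A=1, deg B=1, deg C=2: d=3.
Solving with deg f ≤ 3: f(k) = k*(k**2 - 3*k + 8)/9.
Get s_k = R·t_k = k*(k**2 - 3*k + 8)/(3*(k**3 + 6*k**2 + 11*k + 6)) with R(k) = B(k−1)f(k)/C(k) = k*(k + 4)*(k**2 - 3*k + 8)/(3*(k - 2)*(3*k - 1)).
Δs = (3*k**2 - 7*k + 2)/(k**4 + 10*k**3 + 35*k**2 + 50*k + 24), as required.
s_(n+1) = (n**3 + 5*n + 6)/(3*(n**3 + 9*n**2 + 26*n + 24)) and s_(0) = 0, so S(n) = (n**3 + 5*n + 6)/(3*(n**3 + 9*n**2 + 26*n + 24)).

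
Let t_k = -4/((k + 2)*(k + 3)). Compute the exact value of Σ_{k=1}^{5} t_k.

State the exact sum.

Σ = -5/6

t_(k+1)/t_k = (k + 2)/(k + 4).
A = k + 2, B = k + 4, C = 1.
Key eq: (k + 2)·f(k+1) = (k + 3)·f(k) + (1).
deg f ≤ 1 (via 1,1,0).
Coefficient equations give f(k) = k/2.
R(k) = B(k−1)·f(k)/C(k) = k*(k + 3)/2; s_k = R·t_k = -2*k/(k + 2).
Δs = -4/(k**2 + 5*k + 6), as required.
Σ_(k=1)^(5) t_k = s_(6) − s_(1) = -3/2 − (-2/3) = -5/6.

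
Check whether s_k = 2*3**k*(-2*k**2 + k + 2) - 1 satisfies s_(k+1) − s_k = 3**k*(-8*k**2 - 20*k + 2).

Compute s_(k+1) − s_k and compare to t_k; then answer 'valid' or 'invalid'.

Valid — Δs_k = t_k.

s_(k+1) = 6*3**k*(k - 2*(k + 1)**2 + 3) - 1
s_(k+1) − s_k = 3**k*(-8*k**2 - 20*k + 2)
(s_(k+1) − s_k) − t_k = 0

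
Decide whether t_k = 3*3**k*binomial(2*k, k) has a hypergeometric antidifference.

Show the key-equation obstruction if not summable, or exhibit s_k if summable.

r(k) = 6*(2*k + 1)/(k + 1) after simplifying.
Take A(k)=12*k + 6, B(k)=k + 1, C(k)=1.
Need (12*k + 6)·f(k+1) − (k)·f(k) = 1.
Bound: deg f ≤ -1.
Bound -1 < 0, so the key equation has no polynomial solution.

No — negative degree bound, so no certificate f.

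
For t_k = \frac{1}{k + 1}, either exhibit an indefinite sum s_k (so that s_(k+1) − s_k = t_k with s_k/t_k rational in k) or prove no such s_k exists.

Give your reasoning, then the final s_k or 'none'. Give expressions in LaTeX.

The ratio is (k + 1)/(k + 2).
A = k + 1, B = k + 2, C = 1.
Solve (k + 1)·f(k+1) − (k + 1)·f(k) = 1.
Bound: deg f ≤ 0.
Put f(k) = c0: A·f(k+1) − B(k−1)·f(k) − C = -1; need -1 = 0 — inconsistent ⇒ no f, not summable.

none (Gosper's algorithm certifies no s_k)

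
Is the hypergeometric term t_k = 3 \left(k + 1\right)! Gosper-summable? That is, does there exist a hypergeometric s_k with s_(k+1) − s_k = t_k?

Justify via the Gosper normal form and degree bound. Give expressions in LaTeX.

Ratio r(k) = k + 2.
Normal form (A,B,C) = (k + 2, 1, 1).
Set up (k + 2)·f(k+1) − (1)·f(k) − (1) = 0.
From deg A=1, deg B=0, deg C=0: d=-1.
deg f ≤ -1 is impossible — no certificate.

No — key equation has no polynomial f.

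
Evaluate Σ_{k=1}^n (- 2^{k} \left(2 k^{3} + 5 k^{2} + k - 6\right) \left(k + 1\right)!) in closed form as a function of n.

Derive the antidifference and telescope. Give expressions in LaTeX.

S(n) = - 2 \cdot 2^{n} n^{4} n! - 8 \cdot 2^{n} n^{3} n! - 6 \cdot 2^{n} n^{2} n! + 8 \cdot 2^{n} n n! + 8 \cdot 2^{n} n! - 8

The ratio is 2*(2*k**4 + 15*k**3 + 39*k**2 + 36*k + 4)/(2*k**3 + 5*k**2 + k - 6).
Factor: A=2*k + 4; B=1; C=k**3 + 5*k**2/2 + k/2 - 3.
Need (2*k + 4)·f(k+1) − (1)·f(k) = k**3 + 5*k**2/2 + k/2 - 3.
d = 2 from the (1,0,3) case.
A polynomial solution: f(k) = (k - 2)*(k + 1)/2.
R(k) = B(k−1)·f(k)/C(k) = (k - 2)*(k + 1)/(2*k**3 + 5*k**2 + k - 6); s_k = R·t_k = -2**k*(k - 2)*(k + 1)*factorial(k + 1).
s_(k+1) − s_k = -2**k*(2*k**3 + 5*k**2 + k - 6)*factorial(k + 1) = t_k.
s_(n+1) = -2**(n + 1)*(n - 1)*(n + 2)*factorial(n + 2) and s_(1) = 8, so S(n) = -2*2**n*n**4*factorial(n) - 8*2**n*n**3*factorial(n) - 6*2**n*n**2*factorial(n) + 8*2**n*n*factorial(n) + 8*2**n*factorial(n) - 8.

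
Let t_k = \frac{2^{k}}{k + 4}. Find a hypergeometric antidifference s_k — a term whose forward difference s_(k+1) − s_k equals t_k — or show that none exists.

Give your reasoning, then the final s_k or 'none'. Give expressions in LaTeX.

The ratio is 2*(k + 4)/(k + 5).
Factor: A=2*k + 8; B=k + 5; C=1.
Need (2*k + 8)·f(k+1) − (k + 4)·f(k) = 1.
Bound: deg f ≤ -1.
Bound -1 < 0, so the key equation has no polynomial solution.

no hypergeometric antidifference exists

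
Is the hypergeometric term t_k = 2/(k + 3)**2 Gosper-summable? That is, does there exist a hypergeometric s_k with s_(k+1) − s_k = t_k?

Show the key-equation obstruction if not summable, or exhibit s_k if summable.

No — the linear system for f has no solution.

t_(k+1)/t_k = (k + 3)**2/(k + 4)**2.
Factor: A=k**2 + 6*k + 9; B=k**2 + 8*k + 16; C=1.
Set up (k**2 + 6*k + 9)·f(k+1) − (k**2 + 6*k + 9)·f(k) − (1) = 0.
Bound: deg f ≤ 0.
Put f(k) = c0: A·f(k+1) − B(k−1)·f(k) − C = -1; need -1 = 0 — inconsistent ⇒ no f, not summable.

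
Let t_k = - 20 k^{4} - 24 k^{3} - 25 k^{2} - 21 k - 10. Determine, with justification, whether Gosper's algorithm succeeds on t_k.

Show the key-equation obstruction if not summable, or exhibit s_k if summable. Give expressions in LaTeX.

r(k) = (20*k**4 + 104*k**3 + 217*k**2 + 223*k + 100)/(20*k**4 + 24*k**3 + 25*k**2 + 21*k + 10) after simplifying.
Take A(k)=1, B(k)=1, C(k)=k**4 + 6*k**3/5 + 5*k**2/4 + 21*k/20 + 1/2.
Need (1)·f(k+1) − (1)·f(k) = k**4 + 6*k**3/5 + 5*k**2/4 + 21*k/20 + 1/2.
deg f ≤ 5 (via 0,0,4).
Solving with deg f ≤ 5: f(k) = k*(4*k**4 - 4*k**3 + 3*k**2 + 4*k + 3)/20.
R(k) = B(k−1)·f(k)/C(k) = k*(4*k**4 - 4*k**3 + 3*k**2 + 4*k + 3)/(20*k**4 + 24*k**3 + 25*k**2 + 21*k + 10); s_k = R·t_k = k*(-4*k**4 + 4*k**3 - 3*k**2 - 4*k - 3).
Verify: -20*k**4 - 24*k**3 - 25*k**2 - 21*k - 10 matches t_k.

Yes. s_k = k \left(- 4 k^{4} + 4 k^{3} - 3 k^{2} - 4 k - 3\right).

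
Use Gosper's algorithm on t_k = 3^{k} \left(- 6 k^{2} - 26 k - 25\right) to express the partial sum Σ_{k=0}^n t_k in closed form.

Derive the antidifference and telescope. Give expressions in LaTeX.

S(n) = - 9 \cdot 3^{n} n^{2} - 30 \cdot 3^{n} n - 27 \cdot 3^{n} + 2

The ratio is 3*(6*k**2 + 38*k + 57)/(6*k**2 + 26*k + 25).
Normal form (A,B,C) = (3, 1, k**2 + 13*k/3 + 25/6).
Key eq: (3)·f(k+1) = (1)·f(k) + (k**2 + 13*k/3 + 25/6).
deg f ≤ 2 (via 0,0,2).
Solving with deg f ≤ 2: f(k) = (3*k**2 + 4*k + 2)/6.
So s_k = (B(k−1)f/C)·t_k = ((3*k**2 + 4*k + 2)/(6*k**2 + 26*k + 25))·t_k = 3**k*(-3*k**2 - 4*k - 2).
s_(k+1) − s_k = 3**k*(-6*k**2 - 26*k - 25) = t_k.
Evaluate: s_(n+1) = 3**(n + 1)*(-3*n**2 - 10*n - 9); subtract s_(0) = -2 ⇒ S(n) = -9*3**n*n**2 - 30*3**n*n - 27*3**n + 2.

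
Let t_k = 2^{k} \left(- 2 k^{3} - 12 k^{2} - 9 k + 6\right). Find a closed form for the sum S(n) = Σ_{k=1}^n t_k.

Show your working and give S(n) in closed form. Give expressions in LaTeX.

Ratio r(k) = 2*(2*k**3 + 18*k**2 + 39*k + 17)/(2*k**3 + 12*k**2 + 9*k - 6).
Factor: A=2; B=1; C=k**3 + 6*k**2 + 9*k/2 - 3.
f must satisfy (2)·f(k+1) − (1)·f(k) = k**3 + 6*k**2 + 9*k/2 - 3.
deg f ≤ 3 (via 0,0,3).
Match coefficients ⇒ f(k) = (2*k**3 - 3*k - 4)/2.
R(k) = B(k−1)·f(k)/C(k) = (2*k**3 - 3*k - 4)/(2*k**3 + 12*k**2 + 9*k - 6); s_k = R·t_k = 2**k*(-2*k**3 + 3*k + 4).
Verify: 2**k*(-2*k**3 - 12*k**2 - 9*k + 6) matches t_k.
Σ_(k=1)^n t_k = s_(n+1) − s_(1) = (2**(n + 1)*(-2*n**3 - 6*n**2 - 3*n + 5)) − (10), i.e. -4*2**n*n**3 - 12*2**n*n**2 - 6*2**n*n + 10*2**n - 10.

S(n) = - 4 \cdot 2^{n} n^{3} - 12 \cdot 2^{n} n^{2} - 6 \cdot 2^{n} n + 10 \cdot 2^{n} - 10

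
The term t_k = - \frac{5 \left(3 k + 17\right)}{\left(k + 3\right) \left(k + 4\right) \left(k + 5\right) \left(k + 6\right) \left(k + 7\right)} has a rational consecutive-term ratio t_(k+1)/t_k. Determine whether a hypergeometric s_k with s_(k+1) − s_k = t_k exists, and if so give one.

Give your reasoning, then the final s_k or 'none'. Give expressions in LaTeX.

Compute t_(k+1)/t_k: get (k + 3)*(3*k + 20)/((k + 8)*(3*k + 17)).
So A=k + 3 and B=k + 8, with C=k + 17/3.
Need (k + 3)·f(k+1) − (k + 7)·f(k) = k + 17/3.
deg f ≤ 4 (via 1,1,1).
Solving with deg f ≤ 4: f(k) = k*(k + 5)*(k**2 + 13*k + 54)/216.
Certificate R = B(k−1)f/C = k*(k + 5)*(k + 7)*(k**2 + 13*k + 54)/(72*(3*k + 17)) gives s_k = 5*k*(-k**2 - 13*k - 54)/(72*(k**3 + 13*k**2 + 54*k + 72)).
Δs = 5*(-3*k - 17)/(k**5 + 25*k**4 + 245*k**3 + 1175*k**2 + 2754*k + 2520), as required.

s_k = \frac{5 k \left(- k^{2} - 13 k - 54\right)}{72 \left(k^{3} + 13 k^{2} + 54 k + 72\right)}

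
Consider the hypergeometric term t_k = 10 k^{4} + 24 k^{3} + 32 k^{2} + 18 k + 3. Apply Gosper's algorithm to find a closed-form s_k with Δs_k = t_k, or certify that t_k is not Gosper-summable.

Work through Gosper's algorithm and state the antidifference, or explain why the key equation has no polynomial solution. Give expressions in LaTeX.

t_(k+1)/t_k = (10*k**4 + 64*k**3 + 164*k**2 + 194*k + 87)/(10*k**4 + 24*k**3 + 32*k**2 + 18*k + 3).
Factor: A=1; B=1; C=k**4 + 12*k**3/5 + 16*k**2/5 + 9*k/5 + 3/10.
Key eq: (1)·f(k+1) = (1)·f(k) + (k**4 + 12*k**3/5 + 16*k**2/5 + 9*k/5 + 3/10).
Bound: deg f ≤ 5.
Match coefficients ⇒ f(k) = k*(2*k + 1)*(k**3 + k - 1)/10.
So s_k = (B(k−1)f/C)·t_k = (k*(2*k + 1)*(k**3 + k - 1)/(10*k**4 + 24*k**3 + 32*k**2 + 18*k + 3))·t_k = k*(2*k**4 + k**3 + 2*k**2 - k - 1).
s_(k+1) − s_k = 10*k**4 + 24*k**3 + 32*k**2 + 18*k + 3 = t_k.

s_k = k \left(2 k^{4} + k^{3} + 2 k^{2} - k - 1\right)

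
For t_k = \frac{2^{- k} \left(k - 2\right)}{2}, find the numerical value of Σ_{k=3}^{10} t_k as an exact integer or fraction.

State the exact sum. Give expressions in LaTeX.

Ratio r(k) = (k - 1)/(2*(k - 2)).
A = 1/2, B = 1, C = k - 2.
Set up (1/2)·f(k+1) − (1)·f(k) − (k - 2) = 0.
Degrees (0,0,1) ⇒ d ≤ 1.
A polynomial solution: f(k) = -2*(k - 1).
R(k) = B(k−1)·f(k)/C(k) = -2*(k - 1)/(k - 2); s_k = R·t_k = (1 - k)/2**k.
Δs = (k - 2)/(2*2**k), as required.
Σ_(k=3)^(10) t_k = s_(11) − s_(3) = -5/1024 − (-1/4) = 251/1024.

Σ = 251/1024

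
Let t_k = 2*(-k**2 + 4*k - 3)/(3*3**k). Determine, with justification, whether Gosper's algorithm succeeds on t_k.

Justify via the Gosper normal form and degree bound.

t_(k+1)/t_k = k*(k - 2)/(3*(k**2 - 4*k + 3)).
So A=1/3 and B=1, with C=k**2 - 4*k + 3.
f must satisfy (1/3)·f(k+1) − (1)·f(k) = k**2 - 4*k + 3.
From deg A=0, deg B=0, deg C=2: d=2.
Coefficient equations give f(k) = -3*(k - 2)*(k - 1)/2.
Certificate R = B(k−1)f/C = -3*(k - 2)/(2*(k - 3)) gives s_k = (k**2 - 3*k + 2)/3**k.
s_(k+1) − s_k = 2*(-k**2 + 4*k - 3)/(3*3**k) = t_k.

Yes. s_k = (k**2 - 3*k + 2)/3**k.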